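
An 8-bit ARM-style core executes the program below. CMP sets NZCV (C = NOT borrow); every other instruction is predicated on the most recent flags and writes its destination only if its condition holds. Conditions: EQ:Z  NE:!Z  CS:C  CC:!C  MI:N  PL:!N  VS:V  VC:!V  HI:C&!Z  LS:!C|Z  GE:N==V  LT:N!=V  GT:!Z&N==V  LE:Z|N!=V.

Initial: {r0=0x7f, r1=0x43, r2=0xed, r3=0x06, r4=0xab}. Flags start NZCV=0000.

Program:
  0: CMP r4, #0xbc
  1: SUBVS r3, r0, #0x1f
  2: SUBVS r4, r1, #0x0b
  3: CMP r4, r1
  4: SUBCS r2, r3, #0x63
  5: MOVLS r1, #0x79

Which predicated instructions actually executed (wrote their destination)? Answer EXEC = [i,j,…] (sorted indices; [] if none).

[0] flags=1000 → (cmp)
[1] flags=1000 VS?F → skip
[2] flags=1000 VS?F → skip
[3] flags=0011 → (cmp)
[4] flags=0011 CS?T → r2=0xa3
[5] flags=0011 LS?F → skip

EXEC = [4]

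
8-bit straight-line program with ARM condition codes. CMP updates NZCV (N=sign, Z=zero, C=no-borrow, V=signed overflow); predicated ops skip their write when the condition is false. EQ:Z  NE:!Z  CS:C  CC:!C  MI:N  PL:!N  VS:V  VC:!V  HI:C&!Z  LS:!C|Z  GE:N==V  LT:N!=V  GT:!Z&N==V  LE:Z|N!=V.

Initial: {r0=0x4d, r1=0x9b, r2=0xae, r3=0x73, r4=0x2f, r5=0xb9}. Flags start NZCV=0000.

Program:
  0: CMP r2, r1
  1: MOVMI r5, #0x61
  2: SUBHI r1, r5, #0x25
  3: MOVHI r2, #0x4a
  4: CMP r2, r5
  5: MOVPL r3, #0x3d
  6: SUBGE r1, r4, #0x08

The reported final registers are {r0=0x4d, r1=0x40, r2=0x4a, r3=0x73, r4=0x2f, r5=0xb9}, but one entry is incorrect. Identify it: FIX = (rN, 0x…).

FIX = (r1, 0x27)

[0] flags=0010 → (cmp)
[1] flags=0010 MI?F → skip
[2] flags=0010 HI?T → r1=0x94
[3] flags=0010 HI?T → r2=0x4a
[4] flags=1001 → (cmp)
[5] flags=1001 PL?F → skip
[6] flags=1001 GE?T → r1=0x27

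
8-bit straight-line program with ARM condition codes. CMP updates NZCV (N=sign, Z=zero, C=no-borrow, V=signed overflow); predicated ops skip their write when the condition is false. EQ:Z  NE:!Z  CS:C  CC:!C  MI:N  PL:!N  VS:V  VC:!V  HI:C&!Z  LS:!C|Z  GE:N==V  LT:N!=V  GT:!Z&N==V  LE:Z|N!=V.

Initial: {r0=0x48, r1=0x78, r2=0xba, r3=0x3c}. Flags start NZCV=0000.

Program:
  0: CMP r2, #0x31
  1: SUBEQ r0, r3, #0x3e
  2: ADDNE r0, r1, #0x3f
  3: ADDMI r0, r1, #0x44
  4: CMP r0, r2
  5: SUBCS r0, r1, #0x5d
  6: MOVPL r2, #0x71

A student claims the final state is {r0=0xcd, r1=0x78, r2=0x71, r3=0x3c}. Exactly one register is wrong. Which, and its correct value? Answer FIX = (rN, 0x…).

FIX = (r0, 0x1b)

0: ✓ CMP  NZCV=1010
1: · SUBEQ
2: ✓ ADDNE  r0←0xb7
3: ✓ ADDMI  r0←0xbc
4: ✓ CMP  NZCV=0010
5: ✓ SUBCS  r0←0x1b
6: ✓ MOVPL  r2←0x71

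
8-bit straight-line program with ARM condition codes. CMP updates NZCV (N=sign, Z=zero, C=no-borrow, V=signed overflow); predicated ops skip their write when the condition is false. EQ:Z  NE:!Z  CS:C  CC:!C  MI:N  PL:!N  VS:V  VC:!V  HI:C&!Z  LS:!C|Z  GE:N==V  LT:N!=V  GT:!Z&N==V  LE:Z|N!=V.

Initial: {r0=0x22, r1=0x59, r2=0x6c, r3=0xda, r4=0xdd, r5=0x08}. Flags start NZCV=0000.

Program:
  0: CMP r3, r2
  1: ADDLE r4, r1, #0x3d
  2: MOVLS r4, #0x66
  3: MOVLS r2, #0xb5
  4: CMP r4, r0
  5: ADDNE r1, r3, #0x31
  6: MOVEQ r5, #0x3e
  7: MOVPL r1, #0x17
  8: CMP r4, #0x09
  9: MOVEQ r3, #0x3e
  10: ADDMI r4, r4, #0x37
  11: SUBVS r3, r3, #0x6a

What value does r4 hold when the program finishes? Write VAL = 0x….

VAL = 0xcd

0: ✓ CMP  NZCV=0011
1: ✓ ADDLE  r4←0x96
2: · MOVLS
3: · MOVLS
4: ✓ CMP  NZCV=0011
5: ✓ ADDNE  r1←0x0b
6: · MOVEQ
7: ✓ MOVPL  r1←0x17
8: ✓ CMP  NZCV=1010
9: · MOVEQ
10: ✓ ADDMI  r4←0xcd
11: · SUBVS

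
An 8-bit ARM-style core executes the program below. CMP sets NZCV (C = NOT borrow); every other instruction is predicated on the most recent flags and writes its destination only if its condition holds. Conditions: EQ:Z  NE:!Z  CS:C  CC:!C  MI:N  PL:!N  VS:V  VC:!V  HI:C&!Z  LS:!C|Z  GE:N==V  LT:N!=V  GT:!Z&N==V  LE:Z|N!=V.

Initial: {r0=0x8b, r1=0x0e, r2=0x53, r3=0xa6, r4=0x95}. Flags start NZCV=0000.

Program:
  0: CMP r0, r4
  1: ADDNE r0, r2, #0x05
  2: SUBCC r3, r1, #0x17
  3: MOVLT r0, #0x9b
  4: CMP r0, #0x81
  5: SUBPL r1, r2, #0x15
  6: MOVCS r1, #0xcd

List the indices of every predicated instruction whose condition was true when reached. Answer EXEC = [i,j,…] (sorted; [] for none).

EXEC = [1,2,3,5,6]

[0] flags=1000 → (cmp)
[1] flags=1000 NE?T → r0=0x58
[2] flags=1000 CC?T → r3=0xf7
[3] flags=1000 LT?T → r0=0x9b
[4] flags=0010 → (cmp)
[5] flags=0010 PL?T → r1=0x3e
[6] flags=0010 CS?T → r1=0xcd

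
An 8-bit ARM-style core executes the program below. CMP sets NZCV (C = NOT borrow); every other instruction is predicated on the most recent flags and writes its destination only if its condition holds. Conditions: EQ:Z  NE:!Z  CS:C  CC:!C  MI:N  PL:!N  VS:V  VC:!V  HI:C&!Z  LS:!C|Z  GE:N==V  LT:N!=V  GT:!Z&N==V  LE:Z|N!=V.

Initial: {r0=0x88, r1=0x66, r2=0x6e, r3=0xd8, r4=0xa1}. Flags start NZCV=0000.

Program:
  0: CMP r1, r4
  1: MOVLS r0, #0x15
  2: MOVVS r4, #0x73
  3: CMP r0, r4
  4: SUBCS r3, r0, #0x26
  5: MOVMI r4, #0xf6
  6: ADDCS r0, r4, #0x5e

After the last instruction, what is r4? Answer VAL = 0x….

0: ✓ CMP  NZCV=1001
1: ✓ MOVLS  r0←0x15
2: ✓ MOVVS  r4←0x73
3: ✓ CMP  NZCV=1000
4: · SUBCS
5: ✓ MOVMI  r4←0xf6
6: · ADDCS

VAL = 0xf6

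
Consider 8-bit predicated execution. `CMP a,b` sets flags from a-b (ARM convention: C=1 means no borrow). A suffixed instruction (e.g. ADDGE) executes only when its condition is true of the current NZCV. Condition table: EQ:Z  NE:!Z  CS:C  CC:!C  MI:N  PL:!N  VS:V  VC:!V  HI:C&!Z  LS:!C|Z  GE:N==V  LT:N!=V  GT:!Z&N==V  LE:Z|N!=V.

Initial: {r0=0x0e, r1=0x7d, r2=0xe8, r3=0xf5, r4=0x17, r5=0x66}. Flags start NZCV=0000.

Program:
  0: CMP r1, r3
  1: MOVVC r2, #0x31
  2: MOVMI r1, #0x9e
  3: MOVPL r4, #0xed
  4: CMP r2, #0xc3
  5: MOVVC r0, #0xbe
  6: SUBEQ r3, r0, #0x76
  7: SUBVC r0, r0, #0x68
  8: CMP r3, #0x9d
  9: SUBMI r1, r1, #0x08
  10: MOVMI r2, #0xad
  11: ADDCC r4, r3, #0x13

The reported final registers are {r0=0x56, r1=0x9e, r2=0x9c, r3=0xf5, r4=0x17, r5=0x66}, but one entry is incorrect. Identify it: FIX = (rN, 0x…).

0: ✓ CMP  NZCV=1001
1: · MOVVC
2: ✓ MOVMI  r1←0x9e
3: · MOVPL
4: ✓ CMP  NZCV=0010
5: ✓ MOVVC  r0←0xbe
6: · SUBEQ
7: ✓ SUBVC  r0←0x56
8: ✓ CMP  NZCV=0010
9: · SUBMI
10: · MOVMI
11: · ADDCC

FIX = (r2, 0xe8)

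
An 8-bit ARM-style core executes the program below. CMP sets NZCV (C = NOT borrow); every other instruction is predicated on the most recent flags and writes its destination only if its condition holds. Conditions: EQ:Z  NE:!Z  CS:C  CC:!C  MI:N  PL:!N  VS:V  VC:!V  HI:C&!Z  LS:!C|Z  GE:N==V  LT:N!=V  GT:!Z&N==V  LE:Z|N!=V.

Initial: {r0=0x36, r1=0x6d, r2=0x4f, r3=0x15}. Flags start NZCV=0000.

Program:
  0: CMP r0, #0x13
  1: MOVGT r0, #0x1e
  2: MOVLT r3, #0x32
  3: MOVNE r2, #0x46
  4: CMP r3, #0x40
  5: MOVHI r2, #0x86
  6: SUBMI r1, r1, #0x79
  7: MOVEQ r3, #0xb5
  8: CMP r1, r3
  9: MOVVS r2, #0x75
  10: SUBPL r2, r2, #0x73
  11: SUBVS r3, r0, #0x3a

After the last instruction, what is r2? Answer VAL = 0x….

VAL = 0x46

[0] flags=0010 → (cmp)
[1] flags=0010 GT?T → r0=0x1e
[2] flags=0010 LT?F → skip
[3] flags=0010 NE?T → r2=0x46
[4] flags=1000 → (cmp)
[5] flags=1000 HI?F → skip
[6] flags=1000 MI?T → r1=0xf4
[7] flags=1000 EQ?F → skip
[8] flags=1010 → (cmp)
[9] flags=1010 VS?F → skip
[10] flags=1010 PL?F → skip
[11] flags=1010 VS?F → skip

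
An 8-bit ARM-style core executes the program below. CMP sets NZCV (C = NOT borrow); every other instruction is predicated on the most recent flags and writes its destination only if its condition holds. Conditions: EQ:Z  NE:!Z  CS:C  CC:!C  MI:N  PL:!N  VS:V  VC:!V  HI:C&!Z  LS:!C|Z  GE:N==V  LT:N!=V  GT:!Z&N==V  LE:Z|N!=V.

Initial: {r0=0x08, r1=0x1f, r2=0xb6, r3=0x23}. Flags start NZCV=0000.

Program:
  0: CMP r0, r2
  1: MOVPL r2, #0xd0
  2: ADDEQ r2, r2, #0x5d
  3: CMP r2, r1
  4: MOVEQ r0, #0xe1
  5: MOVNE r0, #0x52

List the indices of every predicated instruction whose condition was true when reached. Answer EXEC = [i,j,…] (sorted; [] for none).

[0] flags=0000 → (cmp)
[1] flags=0000 PL?T → r2=0xd0
[2] flags=0000 EQ?F → skip
[3] flags=1010 → (cmp)
[4] flags=1010 EQ?F → skip
[5] flags=1010 NE?T → r0=0x52

EXEC = [1,5]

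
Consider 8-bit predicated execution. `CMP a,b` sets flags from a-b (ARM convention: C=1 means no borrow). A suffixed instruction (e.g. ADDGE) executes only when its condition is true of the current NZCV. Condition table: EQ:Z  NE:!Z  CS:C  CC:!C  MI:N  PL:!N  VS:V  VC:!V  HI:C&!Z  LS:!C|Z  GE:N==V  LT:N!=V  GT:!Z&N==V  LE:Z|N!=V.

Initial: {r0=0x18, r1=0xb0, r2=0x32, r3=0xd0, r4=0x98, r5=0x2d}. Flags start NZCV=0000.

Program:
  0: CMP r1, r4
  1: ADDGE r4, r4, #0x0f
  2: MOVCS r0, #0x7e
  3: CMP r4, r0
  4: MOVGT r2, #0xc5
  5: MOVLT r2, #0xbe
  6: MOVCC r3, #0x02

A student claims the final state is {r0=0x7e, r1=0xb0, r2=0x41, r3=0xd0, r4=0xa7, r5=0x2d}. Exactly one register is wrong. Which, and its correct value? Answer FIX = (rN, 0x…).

FIX = (r2, 0xbe)

[0] flags=0010 → (cmp)
[1] flags=0010 GE?T → r4=0xa7
[2] flags=0010 CS?T → r0=0x7e
[3] flags=0011 → (cmp)
[4] flags=0011 GT?F → skip
[5] flags=0011 LT?T → r2=0xbe
[6] flags=0011 CC?F → skip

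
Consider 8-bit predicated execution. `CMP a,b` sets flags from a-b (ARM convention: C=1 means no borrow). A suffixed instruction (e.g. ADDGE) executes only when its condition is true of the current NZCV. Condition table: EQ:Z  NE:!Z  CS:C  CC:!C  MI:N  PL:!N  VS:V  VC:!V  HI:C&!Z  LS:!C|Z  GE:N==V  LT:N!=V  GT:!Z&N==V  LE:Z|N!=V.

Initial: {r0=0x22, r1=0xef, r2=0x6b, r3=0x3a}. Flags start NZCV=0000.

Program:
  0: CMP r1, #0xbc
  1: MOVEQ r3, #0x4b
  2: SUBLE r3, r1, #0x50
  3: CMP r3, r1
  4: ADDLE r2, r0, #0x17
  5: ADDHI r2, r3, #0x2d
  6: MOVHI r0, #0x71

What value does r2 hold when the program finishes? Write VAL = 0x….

VAL = 0x6b

0: ✓ CMP  NZCV=0010
1: · MOVEQ
2: · SUBLE
3: ✓ CMP  NZCV=0000
4: · ADDLE
5: · ADDHI
6: · MOVHI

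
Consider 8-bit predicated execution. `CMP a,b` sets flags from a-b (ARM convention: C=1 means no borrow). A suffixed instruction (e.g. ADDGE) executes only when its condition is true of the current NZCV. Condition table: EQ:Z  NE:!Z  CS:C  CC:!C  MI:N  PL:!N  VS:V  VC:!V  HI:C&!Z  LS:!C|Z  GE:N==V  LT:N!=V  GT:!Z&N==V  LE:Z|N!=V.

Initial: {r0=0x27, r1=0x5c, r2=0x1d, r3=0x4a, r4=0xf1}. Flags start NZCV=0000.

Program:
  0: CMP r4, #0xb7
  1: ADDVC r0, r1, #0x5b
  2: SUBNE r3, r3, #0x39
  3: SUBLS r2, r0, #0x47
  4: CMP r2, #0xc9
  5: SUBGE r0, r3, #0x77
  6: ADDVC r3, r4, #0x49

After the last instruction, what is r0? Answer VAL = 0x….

0: ✓ CMP  NZCV=0010
1: ✓ ADDVC  r0←0xb7
2: ✓ SUBNE  r3←0x11
3: · SUBLS
4: ✓ CMP  NZCV=0000
5: ✓ SUBGE  r0←0x9a
6: ✓ ADDVC  r3←0x3a

VAL = 0x9a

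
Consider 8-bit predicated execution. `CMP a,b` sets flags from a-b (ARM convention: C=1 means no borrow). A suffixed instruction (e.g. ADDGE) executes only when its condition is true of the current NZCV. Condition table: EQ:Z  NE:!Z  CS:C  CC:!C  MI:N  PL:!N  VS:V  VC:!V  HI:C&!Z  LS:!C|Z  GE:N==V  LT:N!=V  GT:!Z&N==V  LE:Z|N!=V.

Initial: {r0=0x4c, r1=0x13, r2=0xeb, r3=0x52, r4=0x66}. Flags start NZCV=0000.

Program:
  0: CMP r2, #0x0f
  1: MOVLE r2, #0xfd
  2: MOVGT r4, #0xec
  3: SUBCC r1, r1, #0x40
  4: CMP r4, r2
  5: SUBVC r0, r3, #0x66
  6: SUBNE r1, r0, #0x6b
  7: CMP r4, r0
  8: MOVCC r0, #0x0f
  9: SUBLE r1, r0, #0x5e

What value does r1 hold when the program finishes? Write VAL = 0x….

[0] flags=1010 → (cmp)
[1] flags=1010 LE?T → r2=0xfd
[2] flags=1010 GT?F → skip
[3] flags=1010 CC?F → skip
[4] flags=0000 → (cmp)
[5] flags=0000 VC?T → r0=0xec
[6] flags=0000 NE?T → r1=0x81
[7] flags=0000 → (cmp)
[8] flags=0000 CC?T → r0=0x0f
[9] flags=0000 LE?F → skip

VAL = 0x81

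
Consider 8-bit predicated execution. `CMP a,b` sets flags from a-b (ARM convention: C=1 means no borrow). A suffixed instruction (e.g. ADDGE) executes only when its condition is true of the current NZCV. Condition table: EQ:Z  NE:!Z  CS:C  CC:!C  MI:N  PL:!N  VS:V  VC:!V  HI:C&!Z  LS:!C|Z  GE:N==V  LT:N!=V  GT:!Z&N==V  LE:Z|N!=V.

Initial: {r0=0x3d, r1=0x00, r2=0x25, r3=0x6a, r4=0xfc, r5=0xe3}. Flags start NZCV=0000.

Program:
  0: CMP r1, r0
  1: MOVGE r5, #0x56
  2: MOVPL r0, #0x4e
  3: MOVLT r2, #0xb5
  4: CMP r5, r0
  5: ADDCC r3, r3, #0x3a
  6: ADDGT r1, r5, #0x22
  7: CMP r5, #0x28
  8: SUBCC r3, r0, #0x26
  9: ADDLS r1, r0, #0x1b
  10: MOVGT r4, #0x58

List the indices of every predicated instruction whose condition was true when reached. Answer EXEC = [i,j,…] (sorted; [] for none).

[0] flags=1000 → (cmp)
[1] flags=1000 GE?F → skip
[2] flags=1000 PL?F → skip
[3] flags=1000 LT?T → r2=0xb5
[4] flags=1010 → (cmp)
[5] flags=1010 CC?F → skip
[6] flags=1010 GT?F → skip
[7] flags=1010 → (cmp)
[8] flags=1010 CC?F → skip
[9] flags=1010 LS?F → skip
[10] flags=1010 GT?F → skip

EXEC = [3]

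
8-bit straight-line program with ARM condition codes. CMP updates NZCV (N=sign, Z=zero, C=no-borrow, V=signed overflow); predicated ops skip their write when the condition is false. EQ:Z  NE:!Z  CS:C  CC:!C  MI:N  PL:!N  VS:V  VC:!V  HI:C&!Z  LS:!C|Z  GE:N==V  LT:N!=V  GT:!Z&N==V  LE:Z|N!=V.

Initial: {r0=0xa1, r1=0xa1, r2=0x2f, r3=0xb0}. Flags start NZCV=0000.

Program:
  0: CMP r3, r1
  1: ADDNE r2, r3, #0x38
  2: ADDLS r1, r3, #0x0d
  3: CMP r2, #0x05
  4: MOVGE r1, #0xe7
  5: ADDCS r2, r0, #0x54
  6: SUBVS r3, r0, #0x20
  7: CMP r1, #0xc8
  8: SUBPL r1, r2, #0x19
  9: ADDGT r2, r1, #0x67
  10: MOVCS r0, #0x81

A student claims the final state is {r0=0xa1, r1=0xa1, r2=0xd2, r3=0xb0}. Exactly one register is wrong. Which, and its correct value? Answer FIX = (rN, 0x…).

FIX = (r2, 0xf5)

[0] flags=0010 → (cmp)
[1] flags=0010 NE?T → r2=0xe8
[2] flags=0010 LS?F → skip
[3] flags=1010 → (cmp)
[4] flags=1010 GE?F → skip
[5] flags=1010 CS?T → r2=0xf5
[6] flags=1010 VS?F → skip
[7] flags=1000 → (cmp)
[8] flags=1000 PL?F → skip
[9] flags=1000 GT?F → skip
[10] flags=1000 CS?F → skip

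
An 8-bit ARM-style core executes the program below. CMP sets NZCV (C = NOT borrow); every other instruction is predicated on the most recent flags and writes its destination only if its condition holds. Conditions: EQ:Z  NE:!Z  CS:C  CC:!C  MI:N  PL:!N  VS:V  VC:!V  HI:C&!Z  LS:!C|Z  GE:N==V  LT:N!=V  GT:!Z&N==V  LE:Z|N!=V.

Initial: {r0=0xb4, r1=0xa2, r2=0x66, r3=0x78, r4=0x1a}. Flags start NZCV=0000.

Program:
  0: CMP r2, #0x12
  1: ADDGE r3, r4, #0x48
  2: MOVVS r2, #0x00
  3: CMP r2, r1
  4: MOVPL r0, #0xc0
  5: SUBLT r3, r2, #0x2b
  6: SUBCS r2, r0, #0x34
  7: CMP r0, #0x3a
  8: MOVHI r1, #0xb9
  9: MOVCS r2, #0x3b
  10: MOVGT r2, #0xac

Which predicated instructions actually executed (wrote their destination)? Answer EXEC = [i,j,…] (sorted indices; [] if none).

0: ✓ CMP  NZCV=0010
1: ✓ ADDGE  r3←0x62
2: · MOVVS
3: ✓ CMP  NZCV=1001
4: · MOVPL
5: · SUBLT
6: · SUBCS
7: ✓ CMP  NZCV=0011
8: ✓ MOVHI  r1←0xb9
9: ✓ MOVCS  r2←0x3b
10: · MOVGT

EXEC = [1,8,9]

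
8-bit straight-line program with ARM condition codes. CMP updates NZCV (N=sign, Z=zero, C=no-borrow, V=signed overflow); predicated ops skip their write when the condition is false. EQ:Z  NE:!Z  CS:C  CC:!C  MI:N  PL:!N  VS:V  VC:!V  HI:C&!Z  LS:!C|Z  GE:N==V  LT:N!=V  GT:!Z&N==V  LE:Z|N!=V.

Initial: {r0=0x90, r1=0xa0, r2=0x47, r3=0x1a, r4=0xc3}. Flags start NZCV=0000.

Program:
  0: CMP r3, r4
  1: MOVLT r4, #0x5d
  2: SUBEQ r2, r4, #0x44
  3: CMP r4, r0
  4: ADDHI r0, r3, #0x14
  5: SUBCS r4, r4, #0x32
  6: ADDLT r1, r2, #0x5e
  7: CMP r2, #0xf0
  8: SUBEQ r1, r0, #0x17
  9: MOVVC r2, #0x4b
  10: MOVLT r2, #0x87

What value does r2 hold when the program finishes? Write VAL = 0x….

VAL = 0x4b

[0] flags=0000 → (cmp)
[1] flags=0000 LT?F → skip
[2] flags=0000 EQ?F → skip
[3] flags=0010 → (cmp)
[4] flags=0010 HI?T → r0=0x2e
[5] flags=0010 CS?T → r4=0x91
[6] flags=0010 LT?F → skip
[7] flags=0000 → (cmp)
[8] flags=0000 EQ?F → skip
[9] flags=0000 VC?T → r2=0x4b
[10] flags=0000 LT?F → skip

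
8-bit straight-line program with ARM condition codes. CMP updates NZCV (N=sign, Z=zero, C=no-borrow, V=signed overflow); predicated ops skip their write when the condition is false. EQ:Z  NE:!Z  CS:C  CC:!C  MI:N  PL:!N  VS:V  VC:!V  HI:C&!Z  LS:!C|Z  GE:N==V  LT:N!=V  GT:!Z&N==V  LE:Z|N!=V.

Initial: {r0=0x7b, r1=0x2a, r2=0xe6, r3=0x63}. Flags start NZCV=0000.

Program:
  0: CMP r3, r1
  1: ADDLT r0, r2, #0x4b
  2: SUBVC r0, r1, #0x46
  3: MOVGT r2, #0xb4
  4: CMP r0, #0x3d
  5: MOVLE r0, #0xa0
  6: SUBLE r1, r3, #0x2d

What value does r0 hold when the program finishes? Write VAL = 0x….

0: ✓ CMP  NZCV=0010
1: · ADDLT
2: ✓ SUBVC  r0←0xe4
3: ✓ MOVGT  r2←0xb4
4: ✓ CMP  NZCV=1010
5: ✓ MOVLE  r0←0xa0
6: ✓ SUBLE  r1←0x36

VAL = 0xa0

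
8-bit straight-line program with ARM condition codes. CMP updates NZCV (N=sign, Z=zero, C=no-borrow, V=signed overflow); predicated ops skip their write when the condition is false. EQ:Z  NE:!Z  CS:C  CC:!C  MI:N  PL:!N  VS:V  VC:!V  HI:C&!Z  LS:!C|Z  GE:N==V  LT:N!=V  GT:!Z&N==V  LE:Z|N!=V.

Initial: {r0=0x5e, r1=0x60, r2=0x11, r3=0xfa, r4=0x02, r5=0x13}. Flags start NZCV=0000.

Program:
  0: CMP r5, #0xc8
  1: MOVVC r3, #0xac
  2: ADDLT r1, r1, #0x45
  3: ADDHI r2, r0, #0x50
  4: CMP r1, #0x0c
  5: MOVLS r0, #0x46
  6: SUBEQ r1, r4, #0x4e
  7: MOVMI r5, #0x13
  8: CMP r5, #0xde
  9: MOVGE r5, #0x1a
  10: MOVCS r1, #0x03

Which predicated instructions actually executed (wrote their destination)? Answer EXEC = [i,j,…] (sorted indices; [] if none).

0: ✓ CMP  NZCV=0000
1: ✓ MOVVC  r3←0xac
2: · ADDLT
3: · ADDHI
4: ✓ CMP  NZCV=0010
5: · MOVLS
6: · SUBEQ
7: · MOVMI
8: ✓ CMP  NZCV=0000
9: ✓ MOVGE  r5←0x1a
10: · MOVCS

EXEC = [1,9]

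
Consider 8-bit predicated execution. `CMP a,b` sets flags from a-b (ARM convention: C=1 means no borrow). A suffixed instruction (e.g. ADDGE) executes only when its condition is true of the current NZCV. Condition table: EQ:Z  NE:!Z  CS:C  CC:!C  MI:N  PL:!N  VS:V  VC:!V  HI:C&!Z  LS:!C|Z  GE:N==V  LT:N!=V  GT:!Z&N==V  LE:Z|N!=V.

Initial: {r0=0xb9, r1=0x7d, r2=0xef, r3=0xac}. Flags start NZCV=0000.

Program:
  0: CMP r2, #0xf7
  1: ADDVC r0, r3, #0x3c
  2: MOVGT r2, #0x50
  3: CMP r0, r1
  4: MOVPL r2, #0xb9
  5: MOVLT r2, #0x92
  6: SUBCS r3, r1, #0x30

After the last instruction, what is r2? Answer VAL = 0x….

VAL = 0x92

0: ✓ CMP  NZCV=1000
1: ✓ ADDVC  r0←0xe8
2: · MOVGT
3: ✓ CMP  NZCV=0011
4: ✓ MOVPL  r2←0xb9
5: ✓ MOVLT  r2←0x92
6: ✓ SUBCS  r3←0x4d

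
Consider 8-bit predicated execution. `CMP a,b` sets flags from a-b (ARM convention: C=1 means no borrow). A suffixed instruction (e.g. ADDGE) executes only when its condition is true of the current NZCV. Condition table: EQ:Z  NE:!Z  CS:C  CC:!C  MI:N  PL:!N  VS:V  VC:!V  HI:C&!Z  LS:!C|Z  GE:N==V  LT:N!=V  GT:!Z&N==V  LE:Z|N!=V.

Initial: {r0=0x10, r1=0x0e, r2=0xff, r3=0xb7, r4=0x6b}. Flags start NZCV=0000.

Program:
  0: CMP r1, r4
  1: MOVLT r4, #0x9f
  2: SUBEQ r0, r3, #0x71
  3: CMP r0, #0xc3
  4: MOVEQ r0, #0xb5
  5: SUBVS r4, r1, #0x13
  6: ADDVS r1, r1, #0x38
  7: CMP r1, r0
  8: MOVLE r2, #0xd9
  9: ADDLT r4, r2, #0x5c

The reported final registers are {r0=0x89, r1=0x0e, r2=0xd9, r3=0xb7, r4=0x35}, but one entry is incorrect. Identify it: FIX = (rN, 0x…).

0: ✓ CMP  NZCV=1000
1: ✓ MOVLT  r4←0x9f
2: · SUBEQ
3: ✓ CMP  NZCV=0000
4: · MOVEQ
5: · SUBVS
6: · ADDVS
7: ✓ CMP  NZCV=1000
8: ✓ MOVLE  r2←0xd9
9: ✓ ADDLT  r4←0x35

FIX = (r0, 0x10)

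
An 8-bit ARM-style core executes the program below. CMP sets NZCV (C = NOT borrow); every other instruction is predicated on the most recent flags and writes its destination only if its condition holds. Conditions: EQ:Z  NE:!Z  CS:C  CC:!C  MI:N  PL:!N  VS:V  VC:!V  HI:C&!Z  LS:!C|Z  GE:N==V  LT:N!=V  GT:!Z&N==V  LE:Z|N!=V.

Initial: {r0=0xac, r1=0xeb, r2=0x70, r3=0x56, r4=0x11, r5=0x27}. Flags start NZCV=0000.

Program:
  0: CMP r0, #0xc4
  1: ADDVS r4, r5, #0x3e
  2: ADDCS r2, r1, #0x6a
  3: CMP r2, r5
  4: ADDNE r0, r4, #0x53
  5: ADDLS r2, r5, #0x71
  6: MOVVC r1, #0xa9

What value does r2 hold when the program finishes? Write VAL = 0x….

VAL = 0x70

[0] flags=1000 → (cmp)
[1] flags=1000 VS?F → skip
[2] flags=1000 CS?F → skip
[3] flags=0010 → (cmp)
[4] flags=0010 NE?T → r0=0x64
[5] flags=0010 LS?F → skip
[6] flags=0010 VC?T → r1=0xa9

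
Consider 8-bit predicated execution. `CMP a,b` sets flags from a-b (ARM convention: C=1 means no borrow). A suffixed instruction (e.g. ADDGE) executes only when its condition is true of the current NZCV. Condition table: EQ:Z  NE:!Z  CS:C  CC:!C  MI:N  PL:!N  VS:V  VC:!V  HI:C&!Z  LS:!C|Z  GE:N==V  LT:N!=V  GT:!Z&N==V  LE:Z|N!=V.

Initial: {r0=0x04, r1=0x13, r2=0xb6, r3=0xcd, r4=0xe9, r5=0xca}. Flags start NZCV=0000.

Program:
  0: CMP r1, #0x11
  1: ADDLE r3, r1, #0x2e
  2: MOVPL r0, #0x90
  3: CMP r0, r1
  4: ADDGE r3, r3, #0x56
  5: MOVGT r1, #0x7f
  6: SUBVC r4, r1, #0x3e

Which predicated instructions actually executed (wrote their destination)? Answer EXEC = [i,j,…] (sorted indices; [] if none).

0: ✓ CMP  NZCV=0010
1: · ADDLE
2: ✓ MOVPL  r0←0x90
3: ✓ CMP  NZCV=0011
4: · ADDGE
5: · MOVGT
6: · SUBVC

EXEC = [2]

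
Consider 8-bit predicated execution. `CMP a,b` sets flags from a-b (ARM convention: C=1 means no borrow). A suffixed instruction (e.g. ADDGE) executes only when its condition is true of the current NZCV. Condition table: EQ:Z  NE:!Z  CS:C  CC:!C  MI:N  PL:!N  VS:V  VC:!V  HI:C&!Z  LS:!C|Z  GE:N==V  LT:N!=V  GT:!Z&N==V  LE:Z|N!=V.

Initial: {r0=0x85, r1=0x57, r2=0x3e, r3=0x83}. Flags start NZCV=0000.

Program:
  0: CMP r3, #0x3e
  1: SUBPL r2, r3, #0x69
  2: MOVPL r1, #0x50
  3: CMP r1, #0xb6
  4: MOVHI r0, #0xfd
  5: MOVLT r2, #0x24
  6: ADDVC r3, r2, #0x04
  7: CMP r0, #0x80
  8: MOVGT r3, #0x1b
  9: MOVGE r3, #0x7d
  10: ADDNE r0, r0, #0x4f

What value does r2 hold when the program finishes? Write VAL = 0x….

[0] flags=0011 → (cmp)
[1] flags=0011 PL?T → r2=0x1a
[2] flags=0011 PL?T → r1=0x50
[3] flags=1001 → (cmp)
[4] flags=1001 HI?F → skip
[5] flags=1001 LT?F → skip
[6] flags=1001 VC?F → skip
[7] flags=0010 → (cmp)
[8] flags=0010 GT?T → r3=0x1b
[9] flags=0010 GE?T → r3=0x7d
[10] flags=0010 NE?T → r0=0xd4

VAL = 0x1a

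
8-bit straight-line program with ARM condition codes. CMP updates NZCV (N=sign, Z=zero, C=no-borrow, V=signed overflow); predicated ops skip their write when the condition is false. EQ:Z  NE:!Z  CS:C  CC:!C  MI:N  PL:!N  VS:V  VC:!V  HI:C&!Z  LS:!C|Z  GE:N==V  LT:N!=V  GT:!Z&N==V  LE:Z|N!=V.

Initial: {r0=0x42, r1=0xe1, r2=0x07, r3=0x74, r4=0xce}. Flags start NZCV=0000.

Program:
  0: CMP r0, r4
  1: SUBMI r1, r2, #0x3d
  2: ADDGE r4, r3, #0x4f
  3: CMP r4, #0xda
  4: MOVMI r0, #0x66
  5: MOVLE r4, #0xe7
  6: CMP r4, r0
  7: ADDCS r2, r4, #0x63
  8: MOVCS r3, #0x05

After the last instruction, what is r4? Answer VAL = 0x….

0: ✓ CMP  NZCV=0000
1: · SUBMI
2: ✓ ADDGE  r4←0xc3
3: ✓ CMP  NZCV=1000
4: ✓ MOVMI  r0←0x66
5: ✓ MOVLE  r4←0xe7
6: ✓ CMP  NZCV=1010
7: ✓ ADDCS  r2←0x4a
8: ✓ MOVCS  r3←0x05

VAL = 0xe7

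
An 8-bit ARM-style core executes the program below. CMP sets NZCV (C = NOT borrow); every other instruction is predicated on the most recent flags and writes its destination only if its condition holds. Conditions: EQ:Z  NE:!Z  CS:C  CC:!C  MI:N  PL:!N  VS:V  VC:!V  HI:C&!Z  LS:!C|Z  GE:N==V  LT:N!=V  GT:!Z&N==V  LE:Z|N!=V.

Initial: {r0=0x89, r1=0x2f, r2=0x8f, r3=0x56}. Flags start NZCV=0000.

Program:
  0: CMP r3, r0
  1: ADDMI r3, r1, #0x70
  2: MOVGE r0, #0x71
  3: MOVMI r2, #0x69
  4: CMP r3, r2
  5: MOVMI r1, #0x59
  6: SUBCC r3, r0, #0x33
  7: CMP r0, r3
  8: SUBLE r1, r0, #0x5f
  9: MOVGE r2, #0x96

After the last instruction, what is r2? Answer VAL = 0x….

[0] flags=1001 → (cmp)
[1] flags=1001 MI?T → r3=0x9f
[2] flags=1001 GE?T → r0=0x71
[3] flags=1001 MI?T → r2=0x69
[4] flags=0011 → (cmp)
[5] flags=0011 MI?F → skip
[6] flags=0011 CC?F → skip
[7] flags=1001 → (cmp)
[8] flags=1001 LE?F → skip
[9] flags=1001 GE?T → r2=0x96

VAL = 0x96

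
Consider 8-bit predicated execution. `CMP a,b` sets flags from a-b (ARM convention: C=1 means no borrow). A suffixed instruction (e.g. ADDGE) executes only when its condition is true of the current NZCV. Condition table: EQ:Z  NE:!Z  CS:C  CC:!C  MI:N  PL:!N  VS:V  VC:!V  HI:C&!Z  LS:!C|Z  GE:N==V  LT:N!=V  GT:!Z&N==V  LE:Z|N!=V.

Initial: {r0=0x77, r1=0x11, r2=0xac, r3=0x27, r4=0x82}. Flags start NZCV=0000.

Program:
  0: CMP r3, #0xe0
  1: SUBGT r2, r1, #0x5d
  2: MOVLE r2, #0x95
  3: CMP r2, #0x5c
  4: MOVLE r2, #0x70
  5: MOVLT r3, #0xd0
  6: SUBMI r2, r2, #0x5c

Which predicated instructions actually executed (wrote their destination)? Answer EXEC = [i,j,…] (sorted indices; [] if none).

0: ✓ CMP  NZCV=0000
1: ✓ SUBGT  r2←0xb4
2: · MOVLE
3: ✓ CMP  NZCV=0011
4: ✓ MOVLE  r2←0x70
5: ✓ MOVLT  r3←0xd0
6: · SUBMI

EXEC = [1,4,5]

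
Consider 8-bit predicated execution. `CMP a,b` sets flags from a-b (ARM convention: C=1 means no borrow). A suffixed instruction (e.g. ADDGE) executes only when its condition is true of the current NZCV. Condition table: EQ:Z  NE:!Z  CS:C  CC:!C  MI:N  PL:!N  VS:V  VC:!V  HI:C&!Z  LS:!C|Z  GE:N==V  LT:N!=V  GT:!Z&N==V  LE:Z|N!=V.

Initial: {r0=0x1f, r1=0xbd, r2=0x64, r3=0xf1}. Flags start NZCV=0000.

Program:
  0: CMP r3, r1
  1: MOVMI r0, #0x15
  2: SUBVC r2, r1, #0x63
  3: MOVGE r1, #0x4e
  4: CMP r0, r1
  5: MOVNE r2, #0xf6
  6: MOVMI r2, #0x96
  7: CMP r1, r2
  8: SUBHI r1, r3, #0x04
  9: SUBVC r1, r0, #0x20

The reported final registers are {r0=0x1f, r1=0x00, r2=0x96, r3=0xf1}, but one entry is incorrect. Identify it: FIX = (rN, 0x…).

[0] flags=0010 → (cmp)
[1] flags=0010 MI?F → skip
[2] flags=0010 VC?T → r2=0x5a
[3] flags=0010 GE?T → r1=0x4e
[4] flags=1000 → (cmp)
[5] flags=1000 NE?T → r2=0xf6
[6] flags=1000 MI?T → r2=0x96
[7] flags=1001 → (cmp)
[8] flags=1001 HI?F → skip
[9] flags=1001 VC?F → skip

FIX = (r1, 0x4e)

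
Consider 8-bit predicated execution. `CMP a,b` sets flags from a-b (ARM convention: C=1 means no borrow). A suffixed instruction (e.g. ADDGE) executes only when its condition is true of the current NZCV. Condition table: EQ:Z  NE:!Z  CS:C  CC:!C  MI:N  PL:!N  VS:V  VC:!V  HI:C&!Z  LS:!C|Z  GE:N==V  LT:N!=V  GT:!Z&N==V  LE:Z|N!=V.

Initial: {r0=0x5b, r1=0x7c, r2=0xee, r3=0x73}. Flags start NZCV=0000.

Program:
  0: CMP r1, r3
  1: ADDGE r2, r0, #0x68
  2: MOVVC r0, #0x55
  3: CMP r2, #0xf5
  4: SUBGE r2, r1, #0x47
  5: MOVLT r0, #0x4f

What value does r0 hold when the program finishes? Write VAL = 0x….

VAL = 0x4f

0: ✓ CMP  NZCV=0010
1: ✓ ADDGE  r2←0xc3
2: ✓ MOVVC  r0←0x55
3: ✓ CMP  NZCV=1000
4: · SUBGE
5: ✓ MOVLT  r0←0x4f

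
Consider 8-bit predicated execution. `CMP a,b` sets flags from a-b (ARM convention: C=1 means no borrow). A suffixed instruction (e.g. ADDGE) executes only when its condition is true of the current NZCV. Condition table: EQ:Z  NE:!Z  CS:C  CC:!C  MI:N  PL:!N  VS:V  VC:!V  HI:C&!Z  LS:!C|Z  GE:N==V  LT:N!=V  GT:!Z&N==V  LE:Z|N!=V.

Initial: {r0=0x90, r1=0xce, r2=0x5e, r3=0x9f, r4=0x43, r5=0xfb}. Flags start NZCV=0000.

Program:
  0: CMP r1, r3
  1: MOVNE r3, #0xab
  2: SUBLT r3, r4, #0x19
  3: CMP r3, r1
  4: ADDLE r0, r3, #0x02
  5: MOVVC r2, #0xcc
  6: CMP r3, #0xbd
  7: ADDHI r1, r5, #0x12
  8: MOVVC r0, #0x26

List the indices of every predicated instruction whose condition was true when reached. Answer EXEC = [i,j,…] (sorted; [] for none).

0: ✓ CMP  NZCV=0010
1: ✓ MOVNE  r3←0xab
2: · SUBLT
3: ✓ CMP  NZCV=1000
4: ✓ ADDLE  r0←0xad
5: ✓ MOVVC  r2←0xcc
6: ✓ CMP  NZCV=1000
7: · ADDHI
8: ✓ MOVVC  r0←0x26

EXEC = [1,4,5,8]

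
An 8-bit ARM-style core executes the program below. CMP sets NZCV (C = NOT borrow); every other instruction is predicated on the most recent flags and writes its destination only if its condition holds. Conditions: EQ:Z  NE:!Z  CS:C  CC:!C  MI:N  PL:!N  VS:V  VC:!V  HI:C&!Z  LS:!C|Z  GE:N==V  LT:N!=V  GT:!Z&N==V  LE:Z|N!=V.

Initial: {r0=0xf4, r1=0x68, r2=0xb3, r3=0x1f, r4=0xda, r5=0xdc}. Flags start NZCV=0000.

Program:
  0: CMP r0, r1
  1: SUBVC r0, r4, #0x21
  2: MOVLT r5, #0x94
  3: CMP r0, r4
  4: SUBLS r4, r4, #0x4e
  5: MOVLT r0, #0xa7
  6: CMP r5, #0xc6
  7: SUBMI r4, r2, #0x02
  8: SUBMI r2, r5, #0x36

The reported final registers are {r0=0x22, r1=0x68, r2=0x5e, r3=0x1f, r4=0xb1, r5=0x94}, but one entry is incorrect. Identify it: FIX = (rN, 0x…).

0: ✓ CMP  NZCV=1010
1: ✓ SUBVC  r0←0xb9
2: ✓ MOVLT  r5←0x94
3: ✓ CMP  NZCV=1000
4: ✓ SUBLS  r4←0x8c
5: ✓ MOVLT  r0←0xa7
6: ✓ CMP  NZCV=1000
7: ✓ SUBMI  r4←0xb1
8: ✓ SUBMI  r2←0x5e

FIX = (r0, 0xa7)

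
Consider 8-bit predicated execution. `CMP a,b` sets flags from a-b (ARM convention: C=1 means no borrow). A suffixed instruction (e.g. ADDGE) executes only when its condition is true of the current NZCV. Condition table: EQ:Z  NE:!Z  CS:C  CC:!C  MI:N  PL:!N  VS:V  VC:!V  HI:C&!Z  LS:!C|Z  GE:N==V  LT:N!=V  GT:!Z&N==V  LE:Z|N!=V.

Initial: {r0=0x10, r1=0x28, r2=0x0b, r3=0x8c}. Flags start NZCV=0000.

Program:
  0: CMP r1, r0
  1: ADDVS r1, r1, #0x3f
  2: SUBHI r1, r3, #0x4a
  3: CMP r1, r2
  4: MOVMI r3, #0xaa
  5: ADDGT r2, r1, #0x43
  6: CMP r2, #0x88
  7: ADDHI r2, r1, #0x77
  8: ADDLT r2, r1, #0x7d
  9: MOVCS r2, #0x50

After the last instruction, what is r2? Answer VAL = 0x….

VAL = 0xbf

0: ✓ CMP  NZCV=0010
1: · ADDVS
2: ✓ SUBHI  r1←0x42
3: ✓ CMP  NZCV=0010
4: · MOVMI
5: ✓ ADDGT  r2←0x85
6: ✓ CMP  NZCV=1000
7: · ADDHI
8: ✓ ADDLT  r2←0xbf
9: · MOVCS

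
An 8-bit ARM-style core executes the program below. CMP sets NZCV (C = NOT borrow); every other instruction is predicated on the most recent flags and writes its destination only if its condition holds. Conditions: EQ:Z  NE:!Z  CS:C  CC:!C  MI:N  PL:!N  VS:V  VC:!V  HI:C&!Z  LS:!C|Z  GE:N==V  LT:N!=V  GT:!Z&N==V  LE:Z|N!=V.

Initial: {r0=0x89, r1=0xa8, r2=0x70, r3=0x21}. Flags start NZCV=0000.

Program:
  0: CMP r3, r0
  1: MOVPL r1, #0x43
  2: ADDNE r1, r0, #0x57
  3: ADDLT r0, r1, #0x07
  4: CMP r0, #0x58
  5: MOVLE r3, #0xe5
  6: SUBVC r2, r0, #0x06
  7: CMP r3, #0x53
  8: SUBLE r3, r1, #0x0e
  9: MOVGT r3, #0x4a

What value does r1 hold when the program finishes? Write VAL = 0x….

0: ✓ CMP  NZCV=1001
1: · MOVPL
2: ✓ ADDNE  r1←0xe0
3: · ADDLT
4: ✓ CMP  NZCV=0011
5: ✓ MOVLE  r3←0xe5
6: · SUBVC
7: ✓ CMP  NZCV=1010
8: ✓ SUBLE  r3←0xd2
9: · MOVGT

VAL = 0xe0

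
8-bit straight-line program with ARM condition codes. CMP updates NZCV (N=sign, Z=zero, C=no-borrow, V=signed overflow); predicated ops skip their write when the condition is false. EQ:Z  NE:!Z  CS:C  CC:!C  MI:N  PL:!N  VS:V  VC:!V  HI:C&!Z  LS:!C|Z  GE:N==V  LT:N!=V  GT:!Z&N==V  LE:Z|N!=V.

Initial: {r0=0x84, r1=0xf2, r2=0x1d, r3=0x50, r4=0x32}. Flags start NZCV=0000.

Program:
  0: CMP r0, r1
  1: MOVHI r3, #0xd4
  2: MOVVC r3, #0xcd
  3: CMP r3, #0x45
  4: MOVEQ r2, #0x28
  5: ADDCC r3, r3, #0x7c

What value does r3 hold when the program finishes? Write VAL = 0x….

[0] flags=1000 → (cmp)
[1] flags=1000 HI?F → skip
[2] flags=1000 VC?T → r3=0xcd
[3] flags=1010 → (cmp)
[4] flags=1010 EQ?F → skip
[5] flags=1010 CC?F → skip

VAL = 0xcd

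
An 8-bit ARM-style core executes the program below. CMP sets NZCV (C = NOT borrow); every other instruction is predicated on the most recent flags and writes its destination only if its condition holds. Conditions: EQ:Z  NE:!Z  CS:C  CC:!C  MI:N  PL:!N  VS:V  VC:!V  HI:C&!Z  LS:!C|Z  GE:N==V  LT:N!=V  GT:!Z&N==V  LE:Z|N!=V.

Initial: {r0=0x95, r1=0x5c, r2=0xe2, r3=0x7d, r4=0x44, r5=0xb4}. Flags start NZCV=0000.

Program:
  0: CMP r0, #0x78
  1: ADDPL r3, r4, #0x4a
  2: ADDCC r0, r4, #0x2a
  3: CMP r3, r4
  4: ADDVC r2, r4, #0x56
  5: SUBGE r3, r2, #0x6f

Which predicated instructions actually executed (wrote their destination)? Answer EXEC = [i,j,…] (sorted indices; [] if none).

EXEC = [1]

0: ✓ CMP  NZCV=0011
1: ✓ ADDPL  r3←0x8e
2: · ADDCC
3: ✓ CMP  NZCV=0011
4: · ADDVC
5: · SUBGE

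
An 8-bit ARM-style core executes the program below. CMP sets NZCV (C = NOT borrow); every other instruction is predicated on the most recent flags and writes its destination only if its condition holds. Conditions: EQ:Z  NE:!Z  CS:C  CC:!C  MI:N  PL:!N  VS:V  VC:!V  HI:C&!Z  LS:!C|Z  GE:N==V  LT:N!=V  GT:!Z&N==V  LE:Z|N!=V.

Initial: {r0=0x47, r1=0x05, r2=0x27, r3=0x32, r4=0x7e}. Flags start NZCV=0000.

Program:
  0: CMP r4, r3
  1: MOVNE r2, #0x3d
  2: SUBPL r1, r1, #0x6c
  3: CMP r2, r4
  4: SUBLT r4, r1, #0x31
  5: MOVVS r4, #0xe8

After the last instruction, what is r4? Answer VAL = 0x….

VAL = 0x68

[0] flags=0010 → (cmp)
[1] flags=0010 NE?T → r2=0x3d
[2] flags=0010 PL?T → r1=0x99
[3] flags=1000 → (cmp)
[4] flags=1000 LT?T → r4=0x68
[5] flags=1000 VS?F → skip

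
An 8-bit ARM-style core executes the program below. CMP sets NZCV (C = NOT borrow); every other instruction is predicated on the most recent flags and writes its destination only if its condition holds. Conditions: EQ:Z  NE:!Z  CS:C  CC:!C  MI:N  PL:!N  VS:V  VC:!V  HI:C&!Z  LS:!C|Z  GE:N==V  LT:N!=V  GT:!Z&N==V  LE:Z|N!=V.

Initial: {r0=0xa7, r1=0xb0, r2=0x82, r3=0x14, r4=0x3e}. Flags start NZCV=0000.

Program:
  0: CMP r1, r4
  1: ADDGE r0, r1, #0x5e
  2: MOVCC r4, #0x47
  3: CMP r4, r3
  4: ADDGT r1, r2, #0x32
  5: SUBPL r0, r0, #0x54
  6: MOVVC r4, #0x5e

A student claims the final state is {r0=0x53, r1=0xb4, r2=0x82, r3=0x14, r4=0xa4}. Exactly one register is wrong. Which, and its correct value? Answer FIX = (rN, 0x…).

FIX = (r4, 0x5e)

0: ✓ CMP  NZCV=0011
1: · ADDGE
2: · MOVCC
3: ✓ CMP  NZCV=0010
4: ✓ ADDGT  r1←0xb4
5: ✓ SUBPL  r0←0x53
6: ✓ MOVVC  r4←0x5e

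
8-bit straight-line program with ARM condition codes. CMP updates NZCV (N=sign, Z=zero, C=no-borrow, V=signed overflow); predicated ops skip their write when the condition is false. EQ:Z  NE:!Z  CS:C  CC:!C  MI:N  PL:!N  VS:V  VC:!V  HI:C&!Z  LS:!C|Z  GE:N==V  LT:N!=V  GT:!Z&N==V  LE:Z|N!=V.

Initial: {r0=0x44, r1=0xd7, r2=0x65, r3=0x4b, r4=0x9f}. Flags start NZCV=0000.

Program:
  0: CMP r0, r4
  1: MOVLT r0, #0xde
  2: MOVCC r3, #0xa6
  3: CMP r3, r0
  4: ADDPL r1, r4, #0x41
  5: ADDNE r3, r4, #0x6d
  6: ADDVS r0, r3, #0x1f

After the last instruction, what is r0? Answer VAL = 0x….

[0] flags=1001 → (cmp)
[1] flags=1001 LT?F → skip
[2] flags=1001 CC?T → r3=0xa6
[3] flags=0011 → (cmp)
[4] flags=0011 PL?T → r1=0xe0
[5] flags=0011 NE?T → r3=0x0c
[6] flags=0011 VS?T → r0=0x2b

VAL = 0x2b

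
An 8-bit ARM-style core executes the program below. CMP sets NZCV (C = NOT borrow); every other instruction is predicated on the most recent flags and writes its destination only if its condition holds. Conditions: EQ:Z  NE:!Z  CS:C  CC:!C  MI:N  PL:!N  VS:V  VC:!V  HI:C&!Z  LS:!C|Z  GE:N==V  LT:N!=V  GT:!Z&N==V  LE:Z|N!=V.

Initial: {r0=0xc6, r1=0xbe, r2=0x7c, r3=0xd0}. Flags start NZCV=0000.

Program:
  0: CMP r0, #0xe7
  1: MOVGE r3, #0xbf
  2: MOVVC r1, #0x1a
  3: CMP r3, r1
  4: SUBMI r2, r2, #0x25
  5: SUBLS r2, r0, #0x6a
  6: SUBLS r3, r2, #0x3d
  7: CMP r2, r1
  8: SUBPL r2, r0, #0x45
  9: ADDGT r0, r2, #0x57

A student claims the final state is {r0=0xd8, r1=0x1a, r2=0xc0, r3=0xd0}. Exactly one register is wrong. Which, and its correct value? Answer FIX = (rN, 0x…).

0: ✓ CMP  NZCV=1000
1: · MOVGE
2: ✓ MOVVC  r1←0x1a
3: ✓ CMP  NZCV=1010
4: ✓ SUBMI  r2←0x57
5: · SUBLS
6: · SUBLS
7: ✓ CMP  NZCV=0010
8: ✓ SUBPL  r2←0x81
9: ✓ ADDGT  r0←0xd8

FIX = (r2, 0x81)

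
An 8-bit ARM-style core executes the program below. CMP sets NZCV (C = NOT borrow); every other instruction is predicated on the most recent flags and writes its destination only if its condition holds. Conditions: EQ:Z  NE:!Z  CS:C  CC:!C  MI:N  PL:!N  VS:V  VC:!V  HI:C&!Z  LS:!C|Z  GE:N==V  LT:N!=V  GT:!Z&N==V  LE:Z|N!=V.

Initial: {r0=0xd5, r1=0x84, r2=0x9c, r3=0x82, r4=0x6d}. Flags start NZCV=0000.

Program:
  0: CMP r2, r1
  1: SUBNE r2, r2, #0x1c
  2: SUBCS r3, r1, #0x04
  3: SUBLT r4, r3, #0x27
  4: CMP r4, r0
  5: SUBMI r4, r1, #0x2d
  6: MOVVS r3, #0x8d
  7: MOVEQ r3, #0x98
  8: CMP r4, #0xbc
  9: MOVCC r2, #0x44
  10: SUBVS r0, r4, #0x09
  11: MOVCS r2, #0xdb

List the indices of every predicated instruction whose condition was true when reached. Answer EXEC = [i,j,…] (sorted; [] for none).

EXEC = [1,2,5,6,9,10]

0: ✓ CMP  NZCV=0010
1: ✓ SUBNE  r2←0x80
2: ✓ SUBCS  r3←0x80
3: · SUBLT
4: ✓ CMP  NZCV=1001
5: ✓ SUBMI  r4←0x57
6: ✓ MOVVS  r3←0x8d
7: · MOVEQ
8: ✓ CMP  NZCV=1001
9: ✓ MOVCC  r2←0x44
10: ✓ SUBVS  r0←0x4e
11: · MOVCS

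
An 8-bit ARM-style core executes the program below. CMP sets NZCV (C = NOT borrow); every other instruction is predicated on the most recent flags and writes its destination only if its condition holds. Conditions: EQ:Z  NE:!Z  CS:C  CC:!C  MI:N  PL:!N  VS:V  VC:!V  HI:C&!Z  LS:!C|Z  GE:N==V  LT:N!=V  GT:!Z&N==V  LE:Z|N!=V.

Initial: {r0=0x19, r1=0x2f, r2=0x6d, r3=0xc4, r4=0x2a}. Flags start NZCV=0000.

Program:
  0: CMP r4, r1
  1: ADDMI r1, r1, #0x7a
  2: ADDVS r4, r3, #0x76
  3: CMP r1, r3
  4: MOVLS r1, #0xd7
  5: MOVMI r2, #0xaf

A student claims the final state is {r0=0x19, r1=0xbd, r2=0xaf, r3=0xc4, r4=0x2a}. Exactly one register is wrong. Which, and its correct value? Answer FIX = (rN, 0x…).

FIX = (r1, 0xd7)

0: ✓ CMP  NZCV=1000
1: ✓ ADDMI  r1←0xa9
2: · ADDVS
3: ✓ CMP  NZCV=1000
4: ✓ MOVLS  r1←0xd7
5: ✓ MOVMI  r2←0xaf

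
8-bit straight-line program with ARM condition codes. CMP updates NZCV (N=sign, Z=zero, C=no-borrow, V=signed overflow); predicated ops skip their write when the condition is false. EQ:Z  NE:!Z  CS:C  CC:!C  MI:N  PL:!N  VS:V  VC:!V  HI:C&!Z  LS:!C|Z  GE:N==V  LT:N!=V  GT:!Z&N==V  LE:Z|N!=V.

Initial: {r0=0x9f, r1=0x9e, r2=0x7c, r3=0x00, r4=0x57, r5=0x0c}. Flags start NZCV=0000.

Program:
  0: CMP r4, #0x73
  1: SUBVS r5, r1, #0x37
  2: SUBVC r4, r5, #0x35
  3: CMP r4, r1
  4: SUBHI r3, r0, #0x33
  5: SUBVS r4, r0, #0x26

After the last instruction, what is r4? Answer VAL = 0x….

VAL = 0xd7

[0] flags=1000 → (cmp)
[1] flags=1000 VS?F → skip
[2] flags=1000 VC?T → r4=0xd7
[3] flags=0010 → (cmp)
[4] flags=0010 HI?T → r3=0x6c
[5] flags=0010 VS?F → skip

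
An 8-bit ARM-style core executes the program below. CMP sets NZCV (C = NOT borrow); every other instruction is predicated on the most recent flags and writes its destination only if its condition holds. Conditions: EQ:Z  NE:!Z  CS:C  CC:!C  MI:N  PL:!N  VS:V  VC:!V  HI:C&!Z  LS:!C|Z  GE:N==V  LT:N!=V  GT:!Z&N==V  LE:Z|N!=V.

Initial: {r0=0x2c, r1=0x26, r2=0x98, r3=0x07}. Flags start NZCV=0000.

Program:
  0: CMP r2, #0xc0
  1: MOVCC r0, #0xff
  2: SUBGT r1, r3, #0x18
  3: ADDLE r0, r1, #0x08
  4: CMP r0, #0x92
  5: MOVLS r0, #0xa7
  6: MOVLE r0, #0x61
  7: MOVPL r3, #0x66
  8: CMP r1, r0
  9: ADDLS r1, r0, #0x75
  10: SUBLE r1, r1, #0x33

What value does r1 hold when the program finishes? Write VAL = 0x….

[0] flags=1000 → (cmp)
[1] flags=1000 CC?T → r0=0xff
[2] flags=1000 GT?F → skip
[3] flags=1000 LE?T → r0=0x2e
[4] flags=1001 → (cmp)
[5] flags=1001 LS?T → r0=0xa7
[6] flags=1001 LE?F → skip
[7] flags=1001 PL?F → skip
[8] flags=0000 → (cmp)
[9] flags=0000 LS?T → r1=0x1c
[10] flags=0000 LE?F → skip

VAL = 0x1c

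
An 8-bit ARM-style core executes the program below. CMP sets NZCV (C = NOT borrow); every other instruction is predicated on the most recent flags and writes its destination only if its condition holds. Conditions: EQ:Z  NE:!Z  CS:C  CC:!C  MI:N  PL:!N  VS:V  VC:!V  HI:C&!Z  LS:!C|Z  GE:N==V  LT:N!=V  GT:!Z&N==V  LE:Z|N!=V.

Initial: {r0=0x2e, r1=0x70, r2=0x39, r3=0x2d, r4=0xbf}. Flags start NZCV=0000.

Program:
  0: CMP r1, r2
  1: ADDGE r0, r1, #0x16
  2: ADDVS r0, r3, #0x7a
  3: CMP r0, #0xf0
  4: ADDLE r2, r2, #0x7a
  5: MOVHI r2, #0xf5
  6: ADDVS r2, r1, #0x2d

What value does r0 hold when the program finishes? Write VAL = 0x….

VAL = 0x86

[0] flags=0010 → (cmp)
[1] flags=0010 GE?T → r0=0x86
[2] flags=0010 VS?F → skip
[3] flags=1000 → (cmp)
[4] flags=1000 LE?T → r2=0xb3
[5] flags=1000 HI?F → skip
[6] flags=1000 VS?F → skip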